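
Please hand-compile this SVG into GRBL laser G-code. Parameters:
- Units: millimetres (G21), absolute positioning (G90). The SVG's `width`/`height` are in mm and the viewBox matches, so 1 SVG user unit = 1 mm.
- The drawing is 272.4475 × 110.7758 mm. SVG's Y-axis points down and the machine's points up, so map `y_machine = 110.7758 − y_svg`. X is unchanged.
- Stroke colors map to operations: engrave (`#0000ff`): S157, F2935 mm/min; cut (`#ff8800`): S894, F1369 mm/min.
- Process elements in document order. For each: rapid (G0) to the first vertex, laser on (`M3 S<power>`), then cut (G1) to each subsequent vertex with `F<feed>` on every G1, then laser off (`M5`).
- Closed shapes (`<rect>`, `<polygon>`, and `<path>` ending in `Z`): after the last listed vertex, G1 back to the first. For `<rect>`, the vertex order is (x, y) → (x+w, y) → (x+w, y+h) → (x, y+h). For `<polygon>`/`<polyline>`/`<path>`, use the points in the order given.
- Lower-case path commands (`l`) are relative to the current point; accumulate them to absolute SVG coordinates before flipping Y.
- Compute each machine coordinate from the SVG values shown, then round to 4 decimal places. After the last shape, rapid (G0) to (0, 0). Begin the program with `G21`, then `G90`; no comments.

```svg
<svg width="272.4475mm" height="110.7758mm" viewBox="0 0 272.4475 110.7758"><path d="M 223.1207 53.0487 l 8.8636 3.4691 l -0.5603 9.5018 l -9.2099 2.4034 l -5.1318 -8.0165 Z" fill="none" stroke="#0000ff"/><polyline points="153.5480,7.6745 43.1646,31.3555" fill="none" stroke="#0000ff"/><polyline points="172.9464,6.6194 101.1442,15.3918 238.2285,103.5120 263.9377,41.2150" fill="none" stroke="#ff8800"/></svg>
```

G21
G90
G0 X223.1207 Y57.7271
M3 S157
G1 X231.9843 Y54.2580 F2935
G1 X231.4240 Y44.7562 F2935
G1 X222.2141 Y42.3528 F2935
G1 X217.0823 Y50.3693 F2935
G1 X223.1207 Y57.7271 F2935
M5
G0 X153.5480 Y103.1013
M3 S157
G1 X43.1646 Y79.4203 F2935
M5
G0 X172.9464 Y104.1564
M3 S894
G1 X101.1442 Y95.3840 F1369
G1 X238.2285 Y7.2638 F1369
G1 X263.9377 Y69.5608 F1369
M5
G0 X0.0000 Y0.0000

viewBox `0 0 272.4475 110.7758` with mm width/height → 1 unit = 1 mm. Flip: y_m = 110.7758 − y_svg.

**Shape 1** — `<path>` regular polygon, stroke `#0000ff` → engrave (S157, F2935). Machine vertices: (223.1207,57.7271) → (231.9843,54.2580) → (231.4240,44.7562) → (222.2141,42.3528) → (217.0823,50.3693) → (223.1207,57.7271). Closed: final G1 returns to the first vertex.

**Shape 2** — `<polyline>` line segment, stroke `#0000ff` → engrave (S157, F2935). Machine vertices: (153.5480,103.1013) → (43.1646,79.4203). Open path.

**Shape 3** — `<polyline>` open polyline, stroke `#ff8800` → cut (S894, F1369). Machine vertices: (172.9464,104.1564) → (101.1442,95.3840) → (238.2285,7.2638) → (263.9377,69.5608). Open path.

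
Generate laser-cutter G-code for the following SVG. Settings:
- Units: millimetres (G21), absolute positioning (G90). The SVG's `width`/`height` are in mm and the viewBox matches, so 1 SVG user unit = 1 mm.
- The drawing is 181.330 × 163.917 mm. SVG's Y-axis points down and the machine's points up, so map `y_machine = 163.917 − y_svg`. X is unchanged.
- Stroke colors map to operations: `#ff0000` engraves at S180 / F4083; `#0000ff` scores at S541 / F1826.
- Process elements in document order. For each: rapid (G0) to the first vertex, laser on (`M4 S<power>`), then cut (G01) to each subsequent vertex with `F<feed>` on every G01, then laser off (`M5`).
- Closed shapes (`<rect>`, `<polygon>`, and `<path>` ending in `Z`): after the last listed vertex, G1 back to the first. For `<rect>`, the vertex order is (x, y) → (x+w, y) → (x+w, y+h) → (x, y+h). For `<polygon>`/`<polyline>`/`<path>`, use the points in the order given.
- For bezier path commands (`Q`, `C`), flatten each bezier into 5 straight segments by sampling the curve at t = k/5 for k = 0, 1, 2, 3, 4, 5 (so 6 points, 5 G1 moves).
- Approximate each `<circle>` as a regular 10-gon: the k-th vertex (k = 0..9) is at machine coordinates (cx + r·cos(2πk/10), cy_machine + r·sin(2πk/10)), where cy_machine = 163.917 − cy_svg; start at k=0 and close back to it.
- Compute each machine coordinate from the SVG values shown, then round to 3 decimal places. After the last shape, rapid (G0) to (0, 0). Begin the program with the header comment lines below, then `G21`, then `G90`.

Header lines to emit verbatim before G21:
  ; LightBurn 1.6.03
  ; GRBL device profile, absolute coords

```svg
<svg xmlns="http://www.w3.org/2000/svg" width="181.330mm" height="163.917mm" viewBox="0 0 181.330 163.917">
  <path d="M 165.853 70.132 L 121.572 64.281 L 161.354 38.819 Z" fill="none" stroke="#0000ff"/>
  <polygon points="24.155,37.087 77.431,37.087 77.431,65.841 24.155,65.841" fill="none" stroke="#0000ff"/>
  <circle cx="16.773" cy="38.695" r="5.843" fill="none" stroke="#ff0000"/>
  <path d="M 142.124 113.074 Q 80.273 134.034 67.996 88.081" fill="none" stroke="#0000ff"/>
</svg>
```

viewBox `0 0 181.330 163.917` with mm width/height → 1 unit = 1 mm. Flip: y_m = 163.917 − y_svg.

**Shape 1** — `<path>` closed polygon, stroke `#0000ff` → score (S541, F1826). Machine vertices: (165.853,93.785) → (121.572,99.636) → (161.354,125.098) → (165.853,93.785). Closed: final G1 returns to the first vertex.

**Shape 2** — `<polygon>` rectangle, stroke `#0000ff` → score (S541, F1826). Machine vertices: (24.155,126.830) → (77.431,126.830) → (77.431,98.076) → (24.155,98.076) → (24.155,126.830). Closed: final G1 returns to the first vertex.

**Shape 3** — `<circle>` circle, stroke `#ff0000` → engrave (S180, F4083). Machine vertices: (22.616,125.222) → (21.500,128.656) → (18.579,130.779) → (14.967,130.779) → (12.046,128.656) → (10.930,125.222) → (12.046,121.788) → (14.967,119.665) → (18.579,119.665) → (21.500,121.788) → (22.616,125.222). Closed: final G1 returns to the first vertex.

**Shape 4** — `<path>` quadratic bezier, stroke `#0000ff` → score (S541, F1826). Control points (SVG): P0=(142.124,113.074), P1=(80.273,134.034), P2=(67.996,88.081); sampled at t=k/5. Machine vertices: (142.124,50.843) → (119.367,45.136) → (100.575,44.781) → (85.749,49.780) → (74.890,60.131) → (67.996,75.836). Open path.

; LightBurn 1.6.03
; GRBL device profile, absolute coords
G21
G90
G0 X165.853 Y93.785
M4 S541
G01 X121.572 Y99.636 F1826
G01 X161.354 Y125.098 F1826
G01 X165.853 Y93.785 F1826
M5
G0 X24.155 Y126.830
M4 S541
G01 X77.431 Y126.830 F1826
G01 X77.431 Y98.076 F1826
G01 X24.155 Y98.076 F1826
G01 X24.155 Y126.830 F1826
M5
G0 X22.616 Y125.222
M4 S180
G01 X21.500 Y128.656 F4083
G01 X18.579 Y130.779 F4083
G01 X14.967 Y130.779 F4083
G01 X12.046 Y128.656 F4083
G01 X10.930 Y125.222 F4083
G01 X12.046 Y121.788 F4083
G01 X14.967 Y119.665 F4083
G01 X18.579 Y119.665 F4083
G01 X21.500 Y121.788 F4083
G01 X22.616 Y125.222 F4083
M5
G0 X142.124 Y50.843
M4 S541
G01 X119.367 Y45.136 F1826
G01 X100.575 Y44.781 F1826
G01 X85.749 Y49.780 F1826
G01 X74.890 Y60.131 F1826
G01 X67.996 Y75.836 F1826
M5
G0 X0.000 Y0.000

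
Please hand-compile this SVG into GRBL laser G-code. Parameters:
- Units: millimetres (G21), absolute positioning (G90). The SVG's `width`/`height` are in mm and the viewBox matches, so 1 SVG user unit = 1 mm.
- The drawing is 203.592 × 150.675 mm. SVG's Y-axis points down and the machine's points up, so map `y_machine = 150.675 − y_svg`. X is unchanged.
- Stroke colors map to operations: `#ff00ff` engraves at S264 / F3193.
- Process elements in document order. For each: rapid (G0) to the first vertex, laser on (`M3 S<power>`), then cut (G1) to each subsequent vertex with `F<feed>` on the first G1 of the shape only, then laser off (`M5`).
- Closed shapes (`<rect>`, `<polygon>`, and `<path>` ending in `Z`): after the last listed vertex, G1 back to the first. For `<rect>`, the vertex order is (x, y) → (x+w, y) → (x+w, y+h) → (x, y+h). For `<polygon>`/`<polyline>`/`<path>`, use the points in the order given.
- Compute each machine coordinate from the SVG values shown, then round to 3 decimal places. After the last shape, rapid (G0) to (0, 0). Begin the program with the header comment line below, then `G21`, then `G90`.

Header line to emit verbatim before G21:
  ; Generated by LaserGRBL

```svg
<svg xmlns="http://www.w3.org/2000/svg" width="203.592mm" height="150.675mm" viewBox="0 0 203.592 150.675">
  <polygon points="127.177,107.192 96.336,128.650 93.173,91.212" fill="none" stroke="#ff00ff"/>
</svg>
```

; Generated by LaserGRBL
G21
G90
G0 X127.177 Y43.483
M3 S264
G1 X96.336 Y22.025 F3193
G1 X93.173 Y59.463
G1 X127.177 Y43.483
M5
G0 X0.000 Y0.000

1 u = 1 mm; y_m = 150.675 − y.

[1] `<polygon>` regular polygon, #ff00ff→engrave S264 F3193: (127.177,43.483) → (96.336,22.025) → (93.173,59.463) → (127.177,43.483) (closed)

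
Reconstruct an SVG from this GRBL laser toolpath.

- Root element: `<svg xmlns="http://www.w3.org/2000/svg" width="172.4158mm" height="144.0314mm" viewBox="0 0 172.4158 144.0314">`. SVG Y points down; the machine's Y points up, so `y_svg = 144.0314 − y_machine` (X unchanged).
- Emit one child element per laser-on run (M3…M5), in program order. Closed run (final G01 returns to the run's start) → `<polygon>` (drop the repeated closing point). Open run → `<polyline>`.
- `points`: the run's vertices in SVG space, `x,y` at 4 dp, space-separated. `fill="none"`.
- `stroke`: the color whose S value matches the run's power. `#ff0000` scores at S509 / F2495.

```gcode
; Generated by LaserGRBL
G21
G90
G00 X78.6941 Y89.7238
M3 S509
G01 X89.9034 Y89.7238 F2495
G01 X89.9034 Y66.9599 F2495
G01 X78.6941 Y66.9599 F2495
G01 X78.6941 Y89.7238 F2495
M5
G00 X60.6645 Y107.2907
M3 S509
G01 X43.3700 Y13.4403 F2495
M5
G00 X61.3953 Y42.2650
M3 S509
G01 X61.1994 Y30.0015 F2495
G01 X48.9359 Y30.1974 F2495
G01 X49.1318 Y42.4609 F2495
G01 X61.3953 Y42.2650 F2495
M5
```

<svg xmlns="http://www.w3.org/2000/svg" width="172.4158mm" height="144.0314mm" viewBox="0 0 172.4158 144.0314">
  <polygon points="78.6941,54.3076 89.9034,54.3076 89.9034,77.0715 78.6941,77.0715" fill="none" stroke="#ff0000"/>
  <polyline points="60.6645,36.7407 43.3700,130.5911" fill="none" stroke="#ff0000"/>
  <polygon points="61.3953,101.7664 61.1994,114.0299 48.9359,113.8340 49.1318,101.5705" fill="none" stroke="#ff0000"/>
</svg>

y_svg = 144.0314 − y_m. Every run uses S509, so all elements get stroke `#ff0000` (score).

[1] closed run; points: 78.6941,54.3076 89.9034,54.3076 89.9034,77.0715 78.6941,77.0715

[2] open run; points: 60.6645,36.7407 43.3700,130.5911

[3] closed run; points: 61.3953,101.7664 61.1994,114.0299 48.9359,113.8340 49.1318,101.5705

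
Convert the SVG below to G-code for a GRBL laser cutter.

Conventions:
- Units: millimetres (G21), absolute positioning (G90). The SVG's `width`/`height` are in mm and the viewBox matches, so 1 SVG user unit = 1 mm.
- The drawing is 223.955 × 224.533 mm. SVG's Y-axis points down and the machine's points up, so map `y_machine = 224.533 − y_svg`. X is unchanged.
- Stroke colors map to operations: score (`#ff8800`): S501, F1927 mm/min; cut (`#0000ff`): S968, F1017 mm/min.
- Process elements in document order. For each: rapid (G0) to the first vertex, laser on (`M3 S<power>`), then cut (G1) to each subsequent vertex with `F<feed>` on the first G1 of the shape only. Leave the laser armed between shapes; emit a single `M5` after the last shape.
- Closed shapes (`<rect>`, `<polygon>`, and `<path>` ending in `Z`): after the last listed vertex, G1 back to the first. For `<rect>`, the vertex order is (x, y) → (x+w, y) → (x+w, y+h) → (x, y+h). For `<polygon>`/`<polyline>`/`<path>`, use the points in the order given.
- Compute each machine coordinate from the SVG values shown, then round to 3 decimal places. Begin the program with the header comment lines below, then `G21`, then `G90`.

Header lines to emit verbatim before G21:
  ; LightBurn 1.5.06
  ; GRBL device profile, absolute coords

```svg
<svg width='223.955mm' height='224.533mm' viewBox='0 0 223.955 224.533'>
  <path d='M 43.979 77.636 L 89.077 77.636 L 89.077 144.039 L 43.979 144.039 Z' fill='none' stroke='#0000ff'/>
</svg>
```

; LightBurn 1.5.06
; GRBL device profile, absolute coords
G21
G90
G0 X43.979 Y146.897
M3 S968
G1 X89.077 Y146.897 F1017
G1 X89.077 Y80.494
G1 X43.979 Y80.494
G1 X43.979 Y146.897
M5

viewBox `0 0 223.955 224.533` with mm width/height → 1 unit = 1 mm. Flip: y_m = 224.533 − y_svg.

**Shape 1** — `<path>` rectangle, stroke `#0000ff` → cut (S968, F1017). Machine vertices: (43.979,146.897) → (89.077,146.897) → (89.077,80.494) → (43.979,80.494) → (43.979,146.897). Closed: final G1 returns to the first vertex.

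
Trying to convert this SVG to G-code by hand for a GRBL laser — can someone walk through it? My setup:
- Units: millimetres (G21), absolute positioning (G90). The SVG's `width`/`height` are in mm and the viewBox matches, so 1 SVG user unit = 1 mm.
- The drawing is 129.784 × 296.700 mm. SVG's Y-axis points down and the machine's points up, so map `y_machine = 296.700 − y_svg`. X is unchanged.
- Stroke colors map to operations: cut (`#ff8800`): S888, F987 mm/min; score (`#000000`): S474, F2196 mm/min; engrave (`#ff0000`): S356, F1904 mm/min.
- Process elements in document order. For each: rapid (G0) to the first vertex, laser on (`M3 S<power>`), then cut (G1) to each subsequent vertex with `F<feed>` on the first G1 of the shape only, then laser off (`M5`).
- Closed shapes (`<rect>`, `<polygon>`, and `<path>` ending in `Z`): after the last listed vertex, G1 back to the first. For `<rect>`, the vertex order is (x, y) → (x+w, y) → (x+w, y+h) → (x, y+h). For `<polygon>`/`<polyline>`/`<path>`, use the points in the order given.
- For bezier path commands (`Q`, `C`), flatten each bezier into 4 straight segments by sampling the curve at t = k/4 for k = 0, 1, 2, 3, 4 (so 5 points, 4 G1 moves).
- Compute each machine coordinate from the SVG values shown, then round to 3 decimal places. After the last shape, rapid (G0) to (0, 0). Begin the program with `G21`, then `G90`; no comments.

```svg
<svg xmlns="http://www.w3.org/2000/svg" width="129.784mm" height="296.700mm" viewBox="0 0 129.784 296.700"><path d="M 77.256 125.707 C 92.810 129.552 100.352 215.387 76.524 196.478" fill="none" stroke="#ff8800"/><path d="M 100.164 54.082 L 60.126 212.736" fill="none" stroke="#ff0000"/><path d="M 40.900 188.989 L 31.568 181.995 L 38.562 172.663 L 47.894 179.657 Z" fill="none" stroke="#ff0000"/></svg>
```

1 u = 1 mm; y_m = 296.700 − y.

[1] `<path>` cubic bezier, #ff8800→cut S888 F987: (77.256,170.993) → (87.054,155.654) → (91.658,127.075) → (88.878,102.762) → (76.524,100.222)

[2] `<path>` line segment, #ff0000→engrave S356 F1904: (100.164,242.618) → (60.126,83.964)

[3] `<path>` regular polygon, #ff0000→engrave S356 F1904: (40.900,107.711) → (31.568,114.705) → (38.562,124.037) → (47.894,117.043) → (40.900,107.711) (closed)

G21
G90
G0 X77.256 Y170.993
M3 S888
G1 X87.054 Y155.654 F987
G1 X91.658 Y127.075
G1 X88.878 Y102.762
G1 X76.524 Y100.222
M5
G0 X100.164 Y242.618
M3 S356
G1 X60.126 Y83.964 F1904
M5
G0 X40.900 Y107.711
M3 S356
G1 X31.568 Y114.705 F1904
G1 X38.562 Y124.037
G1 X47.894 Y117.043
G1 X40.900 Y107.711
M5
G0 X0.000 Y0.000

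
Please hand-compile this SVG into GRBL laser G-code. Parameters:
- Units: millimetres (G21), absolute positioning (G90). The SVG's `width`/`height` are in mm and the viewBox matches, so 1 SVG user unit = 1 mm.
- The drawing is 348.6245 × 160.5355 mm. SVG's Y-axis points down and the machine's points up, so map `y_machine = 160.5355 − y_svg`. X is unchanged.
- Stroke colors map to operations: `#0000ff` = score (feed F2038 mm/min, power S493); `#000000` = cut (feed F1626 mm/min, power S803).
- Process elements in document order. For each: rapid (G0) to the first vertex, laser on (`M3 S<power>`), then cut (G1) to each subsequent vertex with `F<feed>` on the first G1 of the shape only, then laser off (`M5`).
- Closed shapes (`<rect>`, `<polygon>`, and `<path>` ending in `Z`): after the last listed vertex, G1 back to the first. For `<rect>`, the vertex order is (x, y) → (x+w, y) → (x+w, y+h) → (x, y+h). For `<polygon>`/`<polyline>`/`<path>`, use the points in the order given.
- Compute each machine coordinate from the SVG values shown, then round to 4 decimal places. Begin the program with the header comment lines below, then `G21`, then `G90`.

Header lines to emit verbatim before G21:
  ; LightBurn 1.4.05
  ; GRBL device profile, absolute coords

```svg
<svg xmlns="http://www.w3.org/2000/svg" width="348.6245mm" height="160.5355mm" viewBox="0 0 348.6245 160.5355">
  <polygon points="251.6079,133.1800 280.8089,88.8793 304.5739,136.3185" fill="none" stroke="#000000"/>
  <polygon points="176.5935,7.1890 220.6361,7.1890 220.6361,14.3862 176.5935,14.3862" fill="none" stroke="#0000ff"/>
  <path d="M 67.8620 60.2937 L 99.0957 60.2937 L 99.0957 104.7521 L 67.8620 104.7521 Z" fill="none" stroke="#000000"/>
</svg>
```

viewBox `0 0 348.6245 160.5355` with mm width/height → 1 unit = 1 mm. Flip: y_m = 160.5355 − y_svg.

**Shape 1** — `<polygon>` regular polygon, stroke `#000000` → cut (S803, F1626). Machine vertices: (251.6079,27.3555) → (280.8089,71.6562) → (304.5739,24.2170) → (251.6079,27.3555). Closed: final G1 returns to the first vertex.

**Shape 2** — `<polygon>` rectangle, stroke `#0000ff` → score (S493, F2038). Machine vertices: (176.5935,153.3465) → (220.6361,153.3465) → (220.6361,146.1493) → (176.5935,146.1493) → (176.5935,153.3465). Closed: final G1 returns to the first vertex.

**Shape 3** — `<path>` rectangle, stroke `#000000` → cut (S803, F1626). Machine vertices: (67.8620,100.2418) → (99.0957,100.2418) → (99.0957,55.7834) → (67.8620,55.7834) → (67.8620,100.2418). Closed: final G1 returns to the first vertex.

; LightBurn 1.4.05
; GRBL device profile, absolute coords
G21
G90
G0 X251.6079 Y27.3555
M3 S803
G1 X280.8089 Y71.6562 F1626
G1 X304.5739 Y24.2170
G1 X251.6079 Y27.3555
M5
G0 X176.5935 Y153.3465
M3 S493
G1 X220.6361 Y153.3465 F2038
G1 X220.6361 Y146.1493
G1 X176.5935 Y146.1493
G1 X176.5935 Y153.3465
M5
G0 X67.8620 Y100.2418
M3 S803
G1 X99.0957 Y100.2418 F1626
G1 X99.0957 Y55.7834
G1 X67.8620 Y55.7834
G1 X67.8620 Y100.2418
M5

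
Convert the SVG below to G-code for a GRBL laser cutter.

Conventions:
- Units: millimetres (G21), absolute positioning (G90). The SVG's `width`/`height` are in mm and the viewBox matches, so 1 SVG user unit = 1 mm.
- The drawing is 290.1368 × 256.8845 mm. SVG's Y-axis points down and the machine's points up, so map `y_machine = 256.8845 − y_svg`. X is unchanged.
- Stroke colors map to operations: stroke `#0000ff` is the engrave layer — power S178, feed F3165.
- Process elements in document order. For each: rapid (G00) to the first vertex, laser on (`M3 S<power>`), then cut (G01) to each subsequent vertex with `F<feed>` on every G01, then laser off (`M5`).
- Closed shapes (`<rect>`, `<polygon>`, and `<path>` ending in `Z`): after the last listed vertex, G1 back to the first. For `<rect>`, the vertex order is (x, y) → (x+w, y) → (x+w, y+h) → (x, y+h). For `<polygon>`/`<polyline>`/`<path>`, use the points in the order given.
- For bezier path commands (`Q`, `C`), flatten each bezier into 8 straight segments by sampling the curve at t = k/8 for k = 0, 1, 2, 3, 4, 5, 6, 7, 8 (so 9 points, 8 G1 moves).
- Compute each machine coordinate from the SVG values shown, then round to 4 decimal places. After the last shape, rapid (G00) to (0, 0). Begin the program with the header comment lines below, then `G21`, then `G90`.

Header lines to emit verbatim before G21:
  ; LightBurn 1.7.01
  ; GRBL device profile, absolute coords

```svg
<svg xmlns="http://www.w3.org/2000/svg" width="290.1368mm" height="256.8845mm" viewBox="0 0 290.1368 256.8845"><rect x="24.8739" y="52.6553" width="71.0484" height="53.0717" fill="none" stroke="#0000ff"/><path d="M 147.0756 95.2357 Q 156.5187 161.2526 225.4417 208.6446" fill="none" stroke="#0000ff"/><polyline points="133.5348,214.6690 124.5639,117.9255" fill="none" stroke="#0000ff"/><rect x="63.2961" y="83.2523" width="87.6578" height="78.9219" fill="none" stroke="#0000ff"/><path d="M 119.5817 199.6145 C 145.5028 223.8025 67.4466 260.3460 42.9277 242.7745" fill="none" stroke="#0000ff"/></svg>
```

viewBox `0 0 290.1368 256.8845` with mm width/height → 1 unit = 1 mm. Flip: y_m = 256.8845 − y_svg.

**Shape 1** — `<rect>` rectangle, stroke `#0000ff` → engrave (S178, F3165). Machine vertices: (24.8739,204.2292) → (95.9223,204.2292) → (95.9223,151.1575) → (24.8739,151.1575) → (24.8739,204.2292). Closed: final G1 returns to the first vertex.

**Shape 2** — `<path>` quadratic bezier, stroke `#0000ff` → engrave (S178, F3165). Control points (SVG): P0=(147.0756,95.2357), P1=(156.5187,161.2526), P2=(225.4417,208.6446); sampled at t=k/8. Machine vertices: (147.0756,161.6488) → (150.3657,145.4356) → (155.5146,129.8044) → (162.5223,114.7553) → (171.3887,100.2881) → (182.1138,86.4030) → (194.6977,73.1000) → (209.1403,60.3789) → (225.4417,48.2399). Open path.

**Shape 3** — `<polyline>` line segment, stroke `#0000ff` → engrave (S178, F3165). Machine vertices: (133.5348,42.2155) → (124.5639,138.9590). Open path.

**Shape 4** — `<rect>` rectangle, stroke `#0000ff` → engrave (S178, F3165). Machine vertices: (63.2961,173.6322) → (150.9539,173.6322) → (150.9539,94.7103) → (63.2961,94.7103) → (63.2961,173.6322). Closed: final G1 returns to the first vertex.

**Shape 5** — `<path>` cubic bezier, stroke `#0000ff` → engrave (S178, F3165). Control points (SVG): P0=(119.5817,199.6145), P1=(145.5028,223.8025), P2=(67.4466,260.3460), P3=(42.9277,242.7745); sampled at t=k/8. Machine vertices: (119.5817,57.2700) → (124.7358,47.7502) → (121.9879,37.8509) → (113.1839,28.3513) → (100.1697,20.0302) → (84.7911,13.6665) → (68.8940,10.0393) → (54.3242,9.9275) → (42.9277,14.1100). Open path.

; LightBurn 1.7.01
; GRBL device profile, absolute coords
G21
G90
G00 X24.8739 Y204.2292
M3 S178
G01 X95.9223 Y204.2292 F3165
G01 X95.9223 Y151.1575 F3165
G01 X24.8739 Y151.1575 F3165
G01 X24.8739 Y204.2292 F3165
M5
G00 X147.0756 Y161.6488
M3 S178
G01 X150.3657 Y145.4356 F3165
G01 X155.5146 Y129.8044 F3165
G01 X162.5223 Y114.7553 F3165
G01 X171.3887 Y100.2881 F3165
G01 X182.1138 Y86.4030 F3165
G01 X194.6977 Y73.1000 F3165
G01 X209.1403 Y60.3789 F3165
G01 X225.4417 Y48.2399 F3165
M5
G00 X133.5348 Y42.2155
M3 S178
G01 X124.5639 Y138.9590 F3165
M5
G00 X63.2961 Y173.6322
M3 S178
G01 X150.9539 Y173.6322 F3165
G01 X150.9539 Y94.7103 F3165
G01 X63.2961 Y94.7103 F3165
G01 X63.2961 Y173.6322 F3165
M5
G00 X119.5817 Y57.2700
M3 S178
G01 X124.7358 Y47.7502 F3165
G01 X121.9879 Y37.8509 F3165
G01 X113.1839 Y28.3513 F3165
G01 X100.1697 Y20.0302 F3165
G01 X84.7911 Y13.6665 F3165
G01 X68.8940 Y10.0393 F3165
G01 X54.3242 Y9.9275 F3165
G01 X42.9277 Y14.1100 F3165
M5
G00 X0.0000 Y0.0000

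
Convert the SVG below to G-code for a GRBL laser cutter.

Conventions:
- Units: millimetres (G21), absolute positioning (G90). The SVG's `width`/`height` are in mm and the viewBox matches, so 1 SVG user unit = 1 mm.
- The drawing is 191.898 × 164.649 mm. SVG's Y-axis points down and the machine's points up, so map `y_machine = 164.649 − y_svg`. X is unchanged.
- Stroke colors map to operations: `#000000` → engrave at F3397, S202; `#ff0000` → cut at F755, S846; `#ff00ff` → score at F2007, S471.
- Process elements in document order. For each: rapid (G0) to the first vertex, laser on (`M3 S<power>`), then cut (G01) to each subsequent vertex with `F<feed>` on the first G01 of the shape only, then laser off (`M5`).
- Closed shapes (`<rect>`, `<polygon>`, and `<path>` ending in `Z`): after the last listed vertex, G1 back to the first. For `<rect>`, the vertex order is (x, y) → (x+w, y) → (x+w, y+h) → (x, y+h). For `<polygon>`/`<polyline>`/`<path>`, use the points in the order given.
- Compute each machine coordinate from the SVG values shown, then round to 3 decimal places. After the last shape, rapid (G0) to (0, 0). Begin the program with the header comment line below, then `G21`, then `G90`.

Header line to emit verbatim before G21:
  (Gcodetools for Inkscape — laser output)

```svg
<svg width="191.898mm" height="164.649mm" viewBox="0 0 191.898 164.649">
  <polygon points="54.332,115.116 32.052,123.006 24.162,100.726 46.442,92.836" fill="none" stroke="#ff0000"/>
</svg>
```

Since the viewBox matches the mm dimensions, user units are millimetres directly. The only transform is the Y-flip y_m = 164.649 − y_svg.

Shape 1 is a regular polygon drawn with `<polygon>`. Its stroke #ff0000 means cut at S846, F755. After flipping Y the toolpath is (54.332,49.533) → (32.052,41.643) → (24.162,63.923) → (46.442,71.813) → (54.332,49.533), returning to the start.

(Gcodetools for Inkscape — laser output)
G21
G90
G0 X54.332 Y49.533
M3 S846
G01 X32.052 Y41.643 F755
G01 X24.162 Y63.923
G01 X46.442 Y71.813
G01 X54.332 Y49.533
M5
G0 X0.000 Y0.000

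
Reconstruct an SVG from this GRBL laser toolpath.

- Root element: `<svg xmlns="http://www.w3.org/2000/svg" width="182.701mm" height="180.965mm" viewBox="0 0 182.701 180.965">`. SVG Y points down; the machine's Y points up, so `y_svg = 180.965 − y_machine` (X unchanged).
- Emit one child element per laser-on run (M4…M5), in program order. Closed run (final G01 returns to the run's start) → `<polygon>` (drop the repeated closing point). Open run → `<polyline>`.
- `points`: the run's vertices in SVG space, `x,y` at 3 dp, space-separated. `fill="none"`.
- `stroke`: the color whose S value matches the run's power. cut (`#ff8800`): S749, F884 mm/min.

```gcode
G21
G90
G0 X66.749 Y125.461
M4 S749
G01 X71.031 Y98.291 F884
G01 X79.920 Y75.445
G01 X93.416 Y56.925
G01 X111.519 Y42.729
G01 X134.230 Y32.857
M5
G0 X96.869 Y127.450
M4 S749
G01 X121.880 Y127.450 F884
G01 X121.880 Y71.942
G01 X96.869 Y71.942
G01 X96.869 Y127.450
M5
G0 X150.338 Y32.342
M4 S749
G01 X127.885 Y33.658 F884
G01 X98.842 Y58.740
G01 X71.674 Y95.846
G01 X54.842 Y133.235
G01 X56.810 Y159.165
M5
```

Each laser-on run becomes one SVG element. Flip Y back into SVG space with y_svg = 180.965 − y_machine. Every run uses S749, so all elements get stroke `#ff8800` (cut).

Run 1: The run is open, so emit a `<polyline>` with points (Y-flipped): 66.749,55.504 71.031,82.674 79.920,105.520 93.416,124.040 111.519,138.236 134.230,148.108.

Run 2: The run returns to its start, so emit a `<polygon>` with points (Y-flipped): 96.869,53.515 121.880,53.515 121.880,109.023 96.869,109.023.

Run 3: The run is open, so emit a `<polyline>` with points (Y-flipped): 150.338,148.623 127.885,147.307 98.842,122.225 71.674,85.119 54.842,47.730 56.810,21.800.

<svg xmlns="http://www.w3.org/2000/svg" width="182.701mm" height="180.965mm" viewBox="0 0 182.701 180.965">
  <polyline points="66.749,55.504 71.031,82.674 79.920,105.520 93.416,124.040 111.519,138.236 134.230,148.108" fill="none" stroke="#ff8800"/>
  <polygon points="96.869,53.515 121.880,53.515 121.880,109.023 96.869,109.023" fill="none" stroke="#ff8800"/>
  <polyline points="150.338,148.623 127.885,147.307 98.842,122.225 71.674,85.119 54.842,47.730 56.810,21.800" fill="none" stroke="#ff8800"/>
</svg>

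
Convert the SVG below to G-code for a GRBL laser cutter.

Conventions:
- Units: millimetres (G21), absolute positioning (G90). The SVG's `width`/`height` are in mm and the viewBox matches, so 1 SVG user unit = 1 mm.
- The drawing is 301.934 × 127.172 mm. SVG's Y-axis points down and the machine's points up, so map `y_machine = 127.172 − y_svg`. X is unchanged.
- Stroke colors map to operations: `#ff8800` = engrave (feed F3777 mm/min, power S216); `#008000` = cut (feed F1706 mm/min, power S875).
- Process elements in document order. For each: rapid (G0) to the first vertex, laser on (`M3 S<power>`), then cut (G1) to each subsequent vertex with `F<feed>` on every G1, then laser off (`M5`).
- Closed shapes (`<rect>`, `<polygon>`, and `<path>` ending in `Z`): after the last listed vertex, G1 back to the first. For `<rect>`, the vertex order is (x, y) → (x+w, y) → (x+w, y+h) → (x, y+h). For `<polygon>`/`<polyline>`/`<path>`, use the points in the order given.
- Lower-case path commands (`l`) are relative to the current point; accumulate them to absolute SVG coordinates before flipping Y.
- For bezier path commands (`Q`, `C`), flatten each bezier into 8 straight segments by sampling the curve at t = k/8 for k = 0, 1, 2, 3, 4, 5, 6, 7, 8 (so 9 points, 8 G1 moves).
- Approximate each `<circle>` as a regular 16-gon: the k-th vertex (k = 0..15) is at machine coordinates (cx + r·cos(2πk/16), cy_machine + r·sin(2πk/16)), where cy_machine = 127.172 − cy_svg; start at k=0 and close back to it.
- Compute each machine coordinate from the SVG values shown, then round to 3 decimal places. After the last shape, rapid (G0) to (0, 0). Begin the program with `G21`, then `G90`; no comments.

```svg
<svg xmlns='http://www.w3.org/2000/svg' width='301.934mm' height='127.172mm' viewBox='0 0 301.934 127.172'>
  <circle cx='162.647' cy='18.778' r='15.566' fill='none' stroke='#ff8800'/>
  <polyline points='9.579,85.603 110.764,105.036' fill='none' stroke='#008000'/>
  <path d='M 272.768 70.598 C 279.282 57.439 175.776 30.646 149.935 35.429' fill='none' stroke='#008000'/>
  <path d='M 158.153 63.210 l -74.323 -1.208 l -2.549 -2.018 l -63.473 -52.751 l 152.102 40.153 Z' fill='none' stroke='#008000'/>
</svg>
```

1 u = 1 mm; y_m = 127.172 − y.

[1] `<circle>` circle, #ff8800→engrave S216 F3777: (178.213,108.394) → (177.028,114.351) → (173.654,119.401) → (168.604,122.775) → (162.647,123.960) → (156.690,122.775) → (151.640,119.401) → (148.266,114.351) → (147.081,108.394) → (148.266,102.437) → (151.640,97.387) → (156.690,94.013) → (162.647,92.828) → (168.604,94.013) → (173.654,97.387) → (177.028,102.437) → (178.213,108.394) (closed)

[2] `<polyline>` line segment, #008000→cut S875 F1706: (9.579,41.569) → (110.764,22.136)

[3] `<path>` cubic bezier, #008000→cut S875 F1706: (272.768,56.574) → (270.420,62.059) → (259.957,68.293) → (243.579,74.746) → (223.485,80.887) → (201.874,86.187) → (180.945,90.116) → (162.899,92.145) → (149.935,91.743)

[4] `<path>` closed polygon, #008000→cut S875 F1706: (158.153,63.962) → (83.830,65.170) → (81.281,67.188) → (17.808,119.939) → (169.910,79.786) → (158.153,63.962) (closed)

G21
G90
G0 X178.213 Y108.394
M3 S216
G1 X177.028 Y114.351 F3777
G1 X173.654 Y119.401 F3777
G1 X168.604 Y122.775 F3777
G1 X162.647 Y123.960 F3777
G1 X156.690 Y122.775 F3777
G1 X151.640 Y119.401 F3777
G1 X148.266 Y114.351 F3777
G1 X147.081 Y108.394 F3777
G1 X148.266 Y102.437 F3777
G1 X151.640 Y97.387 F3777
G1 X156.690 Y94.013 F3777
G1 X162.647 Y92.828 F3777
G1 X168.604 Y94.013 F3777
G1 X173.654 Y97.387 F3777
G1 X177.028 Y102.437 F3777
G1 X178.213 Y108.394 F3777
M5
G0 X9.579 Y41.569
M3 S875
G1 X110.764 Y22.136 F1706
M5
G0 X272.768 Y56.574
M3 S875
G1 X270.420 Y62.059 F1706
G1 X259.957 Y68.293 F1706
G1 X243.579 Y74.746 F1706
G1 X223.485 Y80.887 F1706
G1 X201.874 Y86.187 F1706
G1 X180.945 Y90.116 F1706
G1 X162.899 Y92.145 F1706
G1 X149.935 Y91.743 F1706
M5
G0 X158.153 Y63.962
M3 S875
G1 X83.830 Y65.170 F1706
G1 X81.281 Y67.188 F1706
G1 X17.808 Y119.939 F1706
G1 X169.910 Y79.786 F1706
G1 X158.153 Y63.962 F1706
M5
G0 X0.000 Y0.000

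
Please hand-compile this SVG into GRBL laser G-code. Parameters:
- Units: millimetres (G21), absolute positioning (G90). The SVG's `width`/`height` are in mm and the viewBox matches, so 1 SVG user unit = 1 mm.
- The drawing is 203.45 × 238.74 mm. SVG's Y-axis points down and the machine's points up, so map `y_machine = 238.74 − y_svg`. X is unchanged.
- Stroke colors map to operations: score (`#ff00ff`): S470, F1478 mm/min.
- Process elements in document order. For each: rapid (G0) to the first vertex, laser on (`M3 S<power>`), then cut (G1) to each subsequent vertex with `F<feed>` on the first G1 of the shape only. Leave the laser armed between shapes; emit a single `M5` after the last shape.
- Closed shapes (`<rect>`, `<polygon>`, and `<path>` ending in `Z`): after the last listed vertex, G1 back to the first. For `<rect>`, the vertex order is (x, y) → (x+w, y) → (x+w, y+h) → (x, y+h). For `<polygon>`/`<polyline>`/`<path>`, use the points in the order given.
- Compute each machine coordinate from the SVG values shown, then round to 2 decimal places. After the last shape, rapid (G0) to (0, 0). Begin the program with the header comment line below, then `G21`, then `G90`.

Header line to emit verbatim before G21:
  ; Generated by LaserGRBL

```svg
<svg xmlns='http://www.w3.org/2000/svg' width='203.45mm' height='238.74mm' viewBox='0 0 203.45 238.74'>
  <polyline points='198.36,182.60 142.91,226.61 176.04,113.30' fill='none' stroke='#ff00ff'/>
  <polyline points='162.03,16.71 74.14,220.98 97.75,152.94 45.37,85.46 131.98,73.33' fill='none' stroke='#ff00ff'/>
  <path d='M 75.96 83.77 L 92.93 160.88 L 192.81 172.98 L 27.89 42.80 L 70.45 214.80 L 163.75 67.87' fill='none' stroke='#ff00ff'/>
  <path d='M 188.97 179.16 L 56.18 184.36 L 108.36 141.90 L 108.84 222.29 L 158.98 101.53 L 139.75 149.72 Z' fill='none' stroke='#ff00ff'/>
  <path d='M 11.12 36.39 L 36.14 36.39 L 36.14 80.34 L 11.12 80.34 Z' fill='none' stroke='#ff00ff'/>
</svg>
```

; Generated by LaserGRBL
G21
G90
G0 X198.36 Y56.14
M3 S470
G1 X142.91 Y12.13 F1478
G1 X176.04 Y125.44
G0 X162.03 Y222.03
M3 S470
G1 X74.14 Y17.76 F1478
G1 X97.75 Y85.80
G1 X45.37 Y153.28
G1 X131.98 Y165.41
G0 X75.96 Y154.97
M3 S470
G1 X92.93 Y77.86 F1478
G1 X192.81 Y65.76
G1 X27.89 Y195.94
G1 X70.45 Y23.94
G1 X163.75 Y170.87
G0 X188.97 Y59.58
M3 S470
G1 X56.18 Y54.38 F1478
G1 X108.36 Y96.84
G1 X108.84 Y16.45
G1 X158.98 Y137.21
G1 X139.75 Y89.02
G1 X188.97 Y59.58
G0 X11.12 Y202.35
M3 S470
G1 X36.14 Y202.35 F1478
G1 X36.14 Y158.40
G1 X11.12 Y158.40
G1 X11.12 Y202.35
M5
G0 X0.00 Y0.00

Since the viewBox matches the mm dimensions, user units are millimetres directly. The only transform is the Y-flip y_m = 238.74 − y_svg.

Shape 1 is a open polyline drawn with `<polyline>`. Its stroke #ff00ff means score at S470, F1478. After flipping Y the toolpath is (198.36,56.14) → (142.91,12.13) → (176.04,125.44).

Shape 2 is a open polyline drawn with `<polyline>`. Its stroke #ff00ff means score at S470, F1478. After flipping Y the toolpath is (162.03,222.03) → (74.14,17.76) → (97.75,85.80) → (45.37,153.28) → (131.98,165.41).

Shape 3 is a open polyline drawn with `<path>`. Its stroke #ff00ff means score at S470, F1478. After flipping Y the toolpath is (75.96,154.97) → (92.93,77.86) → (192.81,65.76) → (27.89,195.94) → (70.45,23.94) → (163.75,170.87).

Shape 4 is a closed polygon drawn with `<path>`. Its stroke #ff00ff means score at S470, F1478. After flipping Y the toolpath is (188.97,59.58) → (56.18,54.38) → (108.36,96.84) → (108.84,16.45) → (158.98,137.21) → (139.75,89.02) → (188.97,59.58), returning to the start.

Shape 5 is a rectangle drawn with `<path>`. Its stroke #ff00ff means score at S470, F1478. After flipping Y the toolpath is (11.12,202.35) → (36.14,202.35) → (36.14,158.40) → (11.12,158.40) → (11.12,202.35), returning to the start.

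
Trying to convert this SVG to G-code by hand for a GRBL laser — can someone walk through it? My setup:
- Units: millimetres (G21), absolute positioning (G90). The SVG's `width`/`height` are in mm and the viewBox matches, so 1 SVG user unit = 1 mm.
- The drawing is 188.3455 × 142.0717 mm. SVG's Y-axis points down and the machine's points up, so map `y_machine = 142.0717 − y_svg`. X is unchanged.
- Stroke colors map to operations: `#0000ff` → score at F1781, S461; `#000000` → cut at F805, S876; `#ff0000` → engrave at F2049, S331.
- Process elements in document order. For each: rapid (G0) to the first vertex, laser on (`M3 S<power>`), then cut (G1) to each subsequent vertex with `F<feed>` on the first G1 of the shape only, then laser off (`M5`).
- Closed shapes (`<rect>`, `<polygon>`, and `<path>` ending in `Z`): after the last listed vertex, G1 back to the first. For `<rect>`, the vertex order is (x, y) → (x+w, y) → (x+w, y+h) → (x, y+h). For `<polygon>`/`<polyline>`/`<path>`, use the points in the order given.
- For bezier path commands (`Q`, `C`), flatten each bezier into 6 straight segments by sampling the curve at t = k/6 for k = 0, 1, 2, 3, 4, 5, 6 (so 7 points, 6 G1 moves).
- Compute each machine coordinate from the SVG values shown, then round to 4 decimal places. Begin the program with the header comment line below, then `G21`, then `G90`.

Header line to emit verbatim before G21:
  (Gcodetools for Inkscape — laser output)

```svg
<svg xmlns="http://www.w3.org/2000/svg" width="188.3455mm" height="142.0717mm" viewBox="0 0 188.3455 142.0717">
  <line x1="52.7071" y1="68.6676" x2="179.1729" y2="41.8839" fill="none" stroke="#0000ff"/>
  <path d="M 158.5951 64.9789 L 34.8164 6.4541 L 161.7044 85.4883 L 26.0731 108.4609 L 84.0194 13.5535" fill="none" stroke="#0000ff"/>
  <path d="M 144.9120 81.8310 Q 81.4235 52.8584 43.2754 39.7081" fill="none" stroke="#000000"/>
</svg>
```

(Gcodetools for Inkscape — laser output)
G21
G90
G0 X52.7071 Y73.4041
M3 S461
G1 X179.1729 Y100.1878 F1781
M5
G0 X158.5951 Y77.0928
M3 S461
G1 X34.8164 Y135.6176 F1781
G1 X161.7044 Y56.5834
G1 X26.0731 Y33.6108
G1 X84.0194 Y128.5182
M5
G0 X144.9120 Y60.2407
M3 S876
G1 X124.4531 Y69.4587 F805
G1 X105.4019 Y77.7977
G1 X87.7586 Y85.2577
G1 X71.5231 Y91.8387
G1 X56.6953 Y97.5407
G1 X43.2754 Y102.3636
M5

Since the viewBox matches the mm dimensions, user units are millimetres directly. The only transform is the Y-flip y_m = 142.0717 − y_svg.

Shape 1 is a line segment drawn with `<line>`. Its stroke #0000ff means score at S461, F1781. After flipping Y the toolpath is (52.7071,73.4041) → (179.1729,100.1878).

Shape 2 is a open polyline drawn with `<path>`. Its stroke #0000ff means score at S461, F1781. After flipping Y the toolpath is (158.5951,77.0928) → (34.8164,135.6176) → (161.7044,56.5834) → (26.0731,33.6108) → (84.0194,128.5182).

Shape 3 is a quadratic bezier drawn with `<path>`. Its stroke #000000 means cut at S876, F805. After flipping Y the toolpath is (144.9120,60.2407) → (124.4531,69.4587) → (105.4019,77.7977) → (87.7586,85.2577) → (71.5231,91.8387) → (56.6953,97.5407) → (43.2754,102.3636).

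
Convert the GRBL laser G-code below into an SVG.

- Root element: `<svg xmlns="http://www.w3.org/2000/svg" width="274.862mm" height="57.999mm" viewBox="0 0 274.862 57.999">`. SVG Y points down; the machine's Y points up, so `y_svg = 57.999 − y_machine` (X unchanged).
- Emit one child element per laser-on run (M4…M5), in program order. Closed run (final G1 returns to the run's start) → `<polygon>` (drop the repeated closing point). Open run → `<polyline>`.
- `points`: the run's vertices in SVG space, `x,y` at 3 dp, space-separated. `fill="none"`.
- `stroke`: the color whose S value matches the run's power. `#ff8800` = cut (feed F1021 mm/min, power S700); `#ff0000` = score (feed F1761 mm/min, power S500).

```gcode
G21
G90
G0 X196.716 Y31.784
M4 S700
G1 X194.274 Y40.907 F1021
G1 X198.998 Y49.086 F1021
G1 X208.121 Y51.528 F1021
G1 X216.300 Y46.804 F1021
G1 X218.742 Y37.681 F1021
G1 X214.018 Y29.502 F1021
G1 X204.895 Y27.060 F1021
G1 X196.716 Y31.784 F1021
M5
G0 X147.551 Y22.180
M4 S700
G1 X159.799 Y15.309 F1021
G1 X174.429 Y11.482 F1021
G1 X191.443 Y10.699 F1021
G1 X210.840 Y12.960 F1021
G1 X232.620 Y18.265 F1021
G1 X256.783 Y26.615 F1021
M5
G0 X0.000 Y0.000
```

<svg xmlns="http://www.w3.org/2000/svg" width="274.862mm" height="57.999mm" viewBox="0 0 274.862 57.999">
  <polygon points="196.716,26.215 194.274,17.092 198.998,8.913 208.121,6.471 216.300,11.195 218.742,20.318 214.018,28.497 204.895,30.939" fill="none" stroke="#ff8800"/>
  <polyline points="147.551,35.819 159.799,42.690 174.429,46.517 191.443,47.300 210.840,45.039 232.620,39.734 256.783,31.384" fill="none" stroke="#ff8800"/>
</svg>

Each laser-on run becomes one SVG element. Flip Y back into SVG space with y_svg = 57.999 − y_machine. Every run uses S700, so all elements get stroke `#ff8800` (cut).

Run 1: The run returns to its start, so emit a `<polygon>` with points (Y-flipped): 196.716,26.215 194.274,17.092 198.998,8.913 208.121,6.471 216.300,11.195 218.742,20.318 214.018,28.497 204.895,30.939.

Run 2: The run is open, so emit a `<polyline>` with points (Y-flipped): 147.551,35.819 159.799,42.690 174.429,46.517 191.443,47.300 210.840,45.039 232.620,39.734 256.783,31.384.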